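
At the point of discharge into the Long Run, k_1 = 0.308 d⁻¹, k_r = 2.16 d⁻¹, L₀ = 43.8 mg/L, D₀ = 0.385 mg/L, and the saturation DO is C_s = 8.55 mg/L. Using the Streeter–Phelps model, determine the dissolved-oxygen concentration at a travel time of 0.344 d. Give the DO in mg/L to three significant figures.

DO ≈ 5.28 mg/L

k_1 L₀/(k_r−k_1) = 0.308×43.8/(2.16−0.308) = 13.49/1.852 = 7.284 mg/L.
e^(−k_1 t) = e^(−0.308×0.3440) = 0.8995; e^(−k_r t) = e^(−2.16×0.3440) = 0.4757.
D = 7.284 × (0.8995 − 0.4757) + 0.385 × 0.4757 = 3.087 + 0.1831 = 3.270 mg/L.
DO = C_s − D = 8.55 − 3.270 = 5.280 mg/L.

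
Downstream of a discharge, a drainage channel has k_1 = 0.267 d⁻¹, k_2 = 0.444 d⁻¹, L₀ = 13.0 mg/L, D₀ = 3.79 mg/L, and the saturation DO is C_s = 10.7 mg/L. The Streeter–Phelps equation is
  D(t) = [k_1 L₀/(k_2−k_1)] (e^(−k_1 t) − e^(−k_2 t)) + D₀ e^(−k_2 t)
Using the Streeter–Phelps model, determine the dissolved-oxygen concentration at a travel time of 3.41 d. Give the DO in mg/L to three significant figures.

k_1 L₀/(k_2−k_1) = 0.267×13.0/(0.444−0.267) = 3.471/0.1770 = 19.61 mg/L.
e^(−k_1 t) = e^(−0.267×3.410) = 0.4023; e^(−k_2 t) = e^(−0.444×3.410) = 0.2200.
D = 19.61 × (0.4023 − 0.2200) + 3.79 × 0.2200 = 3.575 + 0.8339 = 4.409 mg/L.
DO = C_s − D = 10.7 − 4.409 = 6.291 mg/L.

DO ≈ 6.29 mg/L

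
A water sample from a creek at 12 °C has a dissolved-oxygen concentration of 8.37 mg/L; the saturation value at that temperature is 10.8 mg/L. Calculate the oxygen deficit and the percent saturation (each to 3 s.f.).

D ≈ 2.43 mg/L; 77.5 % saturation

D = C_s − C = 10.8 − 8.37 = 2.43 mg/L.
% saturation = 8.37/10.8 × 100 = 77.5 %.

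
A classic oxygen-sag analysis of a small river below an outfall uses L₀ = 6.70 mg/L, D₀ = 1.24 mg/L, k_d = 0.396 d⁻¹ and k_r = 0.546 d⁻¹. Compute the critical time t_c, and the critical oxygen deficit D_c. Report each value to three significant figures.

t_c = [1/(k_r−k_d)] ln[(k_r/k_d)(1 − D₀(k_r−k_d)/(k_d L₀))]
= [1/(0.546−0.396)] ln[(0.546/0.396)(1 − 1.24×0.1500/(0.396×6.70))]
= (1/0.1500) ln[1.379 × 0.9299] = 6.667 × ln(1.282) = 6.667 × 0.2485 = 1.657 d.
D_c = (k_d/k_r) L₀ e^(−k_d t_c) = (0.396/0.546) × 6.70 × e^(−0.396×1.657) = 0.7253 × 6.70 × 0.5189 = 2.521 mg/L.

t_c ≈ 1.66 d; D_c ≈ 2.52 mg/L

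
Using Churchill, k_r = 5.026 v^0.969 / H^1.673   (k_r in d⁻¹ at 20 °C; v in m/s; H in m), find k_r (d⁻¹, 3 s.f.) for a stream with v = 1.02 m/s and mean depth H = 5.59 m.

k_r ≈ 0.288 d⁻¹

k_r = 5.026 × 1.02^0.969 / 5.59^1.673 = 5.026 × 1.019 / 17.80 = 0.2878 d⁻¹.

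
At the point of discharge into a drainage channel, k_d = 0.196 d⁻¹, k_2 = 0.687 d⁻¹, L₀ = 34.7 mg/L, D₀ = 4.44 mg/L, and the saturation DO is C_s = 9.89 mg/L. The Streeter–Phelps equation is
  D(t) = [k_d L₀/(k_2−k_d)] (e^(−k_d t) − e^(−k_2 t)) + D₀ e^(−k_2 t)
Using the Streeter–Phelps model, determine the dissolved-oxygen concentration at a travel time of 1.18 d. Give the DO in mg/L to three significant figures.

k_d L₀/(k_2−k_d) = 0.196×34.7/(0.687−0.196) = 6.801/0.4910 = 13.85 mg/L.
e^(−k_d t) = e^(−0.196×1.180) = 0.7935; e^(−k_2 t) = e^(−0.687×1.180) = 0.4446.
D = 13.85 × (0.7935 − 0.4446) + 4.44 × 0.4446 = 4.834 + 1.974 = 6.807 mg/L.
DO = C_s − D = 9.89 − 6.807 = 3.083 mg/L.

DO ≈ 3.08 mg/L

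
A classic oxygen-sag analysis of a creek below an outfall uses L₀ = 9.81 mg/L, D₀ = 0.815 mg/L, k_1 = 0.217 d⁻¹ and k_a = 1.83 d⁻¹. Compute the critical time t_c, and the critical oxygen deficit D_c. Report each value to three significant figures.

t_c = [1/(k_a−k_1)] ln[(k_a/k_1)(1 − D₀(k_a−k_1)/(k_1 L₀))]
= [1/(1.83−0.217)] ln[(1.83/0.217)(1 − 0.815×1.613/(0.217×9.81))]
= (1/1.613) ln[8.433 × 0.3825] = 0.6200 × ln(3.225) = 0.6200 × 1.171 = 0.7260 d.
D_c = (k_1/k_a) L₀ e^(−k_1 t_c) = (0.217/1.83) × 9.81 × e^(−0.217×0.7260) = 0.1186 × 9.81 × 0.8542 = 0.9937 mg/L.

t_c ≈ 0.726 d; D_c ≈ 0.994 mg/L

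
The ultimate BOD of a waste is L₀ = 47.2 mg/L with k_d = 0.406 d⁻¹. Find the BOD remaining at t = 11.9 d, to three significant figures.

L_t = L₀ e^(−k_d t) = 47.2 × e^(−0.406×11.9) = 47.2 × 0.007975 = 0.3764 mg/L.

L ≈ 0.376 mg/L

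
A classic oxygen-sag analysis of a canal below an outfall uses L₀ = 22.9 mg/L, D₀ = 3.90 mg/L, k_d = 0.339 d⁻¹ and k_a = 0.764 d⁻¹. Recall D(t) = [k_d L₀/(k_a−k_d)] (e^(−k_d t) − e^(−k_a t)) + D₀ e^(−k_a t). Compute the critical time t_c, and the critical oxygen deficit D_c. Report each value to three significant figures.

t_c ≈ 1.35 d; D_c ≈ 6.44 mg/L

With k_a/k_d = 2.254 and 1 − D₀(k_a−k_d)/(k_d L₀) = 0.7865,
t_c = ln(2.254 × 0.7865) / (0.764 − 0.339) = ln(1.773) / 0.4250 = 0.5724/0.4250 = 1.347 d.
L(t_c) = L₀ e^(−k_d t_c) = 22.9 × 0.6335 = 14.51 mg/L, and at the critical point k_a D_c = k_d L, so D_c = (0.339/0.764) × 14.51 = 6.437 mg/L.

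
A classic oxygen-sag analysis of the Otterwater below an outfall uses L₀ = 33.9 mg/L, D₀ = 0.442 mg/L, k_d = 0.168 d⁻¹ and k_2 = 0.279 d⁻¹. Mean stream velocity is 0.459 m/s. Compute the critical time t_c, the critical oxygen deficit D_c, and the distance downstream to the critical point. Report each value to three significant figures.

At the critical point dD/dt = 0, so k_d L₀ e^(−k_d t) = k_2 D. Substituting D(t) from the Streeter–Phelps equation and solving for t gives
t_c = ln[(k_2/k_d)(1 − D₀(k_2−k_d)/(k_d L₀))] / (k_2−k_d).
Here k_2−k_d = 0.1110 d⁻¹ and 1 − D₀(k_2−k_d)/(k_d L₀) = 1 − 0.442×0.1110/(0.168×33.9) = 0.9914, so
t_c = ln(1.661 × 0.9914) / 0.1110 = 0.4986 / 0.1110 = 4.492 d.
D_c = (k_d/k_2) L₀ e^(−k_d t_c) = (0.168/0.279) × 33.9 × e^(−0.168×4.492) = 0.6022 × 33.9 × 0.4702 = 9.598 mg/L.
x_c = v t_c = 0.459 m/s × 4.492 d × 86400 s/d = 178100 m ≈ 178 km.

t_c ≈ 4.49 d; D_c ≈ 9.60 mg/L; x_c ≈ 178 km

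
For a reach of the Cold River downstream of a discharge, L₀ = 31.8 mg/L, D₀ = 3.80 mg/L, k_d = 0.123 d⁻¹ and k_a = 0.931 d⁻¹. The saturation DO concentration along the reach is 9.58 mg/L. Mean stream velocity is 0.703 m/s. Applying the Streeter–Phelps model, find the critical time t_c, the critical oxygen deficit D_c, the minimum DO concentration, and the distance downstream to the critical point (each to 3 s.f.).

t_c ≈ 0.603 d; D_c ≈ 3.90 mg/L; min DO ≈ 5.68 mg/L; x_c ≈ 36.6 km

At the critical point dD/dt = 0, so k_d L₀ e^(−k_d t) = k_a D. Substituting D(t) from the Streeter–Phelps equation and solving for t gives
t_c = ln[(k_a/k_d)(1 − D₀(k_a−k_d)/(k_d L₀))] / (k_a−k_d).
Here k_a−k_d = 0.8080 d⁻¹ and 1 − D₀(k_a−k_d)/(k_d L₀) = 1 − 3.80×0.8080/(0.123×31.8) = 0.2150, so
t_c = ln(7.569 × 0.2150) / 0.8080 = 0.4870 / 0.8080 = 0.6027 d.
D_c = (k_d/k_a) L₀ e^(−k_d t_c) = (0.123/0.931) × 31.8 × e^(−0.123×0.6027) = 0.1321 × 31.8 × 0.9285 = 3.901 mg/L.
Minimum DO = C_s − D_c = 9.58 − 3.901 = 5.679 mg/L.
x_c = v t_c = 0.703 m/s × 0.6027 d × 86400 s/d = 36610 m ≈ 36.6 km.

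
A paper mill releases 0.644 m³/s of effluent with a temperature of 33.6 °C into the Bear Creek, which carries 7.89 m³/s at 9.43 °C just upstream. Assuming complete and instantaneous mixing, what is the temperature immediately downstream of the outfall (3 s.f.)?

11.3 °C

Flow-weighted mixing: C = (Q_r C_r + Q_w C_w)/(Q_r + Q_w)
= (7.89×9.43 + 0.644×33.6)/(7.89 + 0.644) = 96.04/8.534 = 11.25 °C.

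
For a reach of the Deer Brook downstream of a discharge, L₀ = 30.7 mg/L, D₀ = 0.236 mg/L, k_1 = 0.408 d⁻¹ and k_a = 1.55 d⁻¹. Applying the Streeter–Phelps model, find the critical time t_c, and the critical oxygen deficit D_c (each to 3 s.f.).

t_c ≈ 1.15 d; D_c ≈ 5.06 mg/L

With k_a/k_1 = 3.799 and 1 − D₀(k_a−k_1)/(k_1 L₀) = 0.9785,
t_c = ln(3.799 × 0.9785) / (1.55 − 0.408) = ln(3.717) / 1.142 = 1.313/1.142 = 1.150 d.
D_c = (k_1/k_a) L₀ e^(−k_1 t_c) = (0.408/1.55) × 30.7 × e^(−0.408×1.150) = 0.2632 × 30.7 × 0.6256 = 5.055 mg/L.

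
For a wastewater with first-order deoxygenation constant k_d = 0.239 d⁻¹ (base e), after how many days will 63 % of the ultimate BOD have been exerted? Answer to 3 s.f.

y/L₀ = 1 − e^(−k_d t) = 0.63 ⇒ e^(−k_d t) = 0.370
t = −ln(0.370) / 0.239 = 0.9943 / 0.239 = 4.160 d.

t ≈ 4.16 d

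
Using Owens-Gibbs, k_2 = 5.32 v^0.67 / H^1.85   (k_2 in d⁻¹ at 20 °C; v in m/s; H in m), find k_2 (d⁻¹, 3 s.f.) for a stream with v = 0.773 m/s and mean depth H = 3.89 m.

k_2 = 5.32 × 0.773^0.67 / 3.89^1.85 = 5.32 × 0.8416 / 12.34 = 0.3627 d⁻¹.

k_2 ≈ 0.363 d⁻¹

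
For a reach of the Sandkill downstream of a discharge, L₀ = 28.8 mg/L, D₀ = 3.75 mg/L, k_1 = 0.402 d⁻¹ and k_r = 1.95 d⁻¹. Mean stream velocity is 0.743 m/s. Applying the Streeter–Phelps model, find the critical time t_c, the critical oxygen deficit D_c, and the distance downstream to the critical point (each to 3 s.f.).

t_c ≈ 0.571 d; D_c ≈ 4.72 mg/L; x_c ≈ 36.6 km

At the critical point dD/dt = 0, so k_1 L₀ e^(−k_1 t) = k_r D. Substituting D(t) from the Streeter–Phelps equation and solving for t gives
t_c = ln[(k_r/k_1)(1 − D₀(k_r−k_1)/(k_1 L₀))] / (k_r−k_1).
Here k_r−k_1 = 1.548 d⁻¹ and 1 − D₀(k_r−k_1)/(k_1 L₀) = 1 − 3.75×1.548/(0.402×28.8) = 0.4986, so
t_c = ln(4.851 × 0.4986) / 1.548 = 0.8832 / 1.548 = 0.5705 d.
D_c = (k_1/k_r) L₀ e^(−k_1 t_c) = (0.402/1.95) × 28.8 × e^(−0.402×0.5705) = 0.2062 × 28.8 × 0.7950 = 4.720 mg/L.
x_c = v t_c = 0.743 m/s × 0.5705 d × 86400 s/d = 36630 m ≈ 36.6 km.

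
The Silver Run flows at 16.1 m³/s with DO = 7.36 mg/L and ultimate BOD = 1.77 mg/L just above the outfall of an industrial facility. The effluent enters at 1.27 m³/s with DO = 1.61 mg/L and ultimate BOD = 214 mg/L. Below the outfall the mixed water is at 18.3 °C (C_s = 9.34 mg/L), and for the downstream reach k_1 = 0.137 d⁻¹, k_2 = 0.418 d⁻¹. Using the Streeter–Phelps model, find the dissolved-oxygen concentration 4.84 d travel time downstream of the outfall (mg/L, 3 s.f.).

DO ≈ 5.79 mg/L

Mixed DO = (16.1×7.36 + 1.27×1.61)/(16.1+1.27) = 120.5/17.37 = 6.940 mg/L.
Mixed L₀ = (16.1×1.77 + 1.27×214)/(17.37) = 300.3/17.37 = 17.29 mg/L.
Initial deficit D₀ = C_s − DO₀ = 9.34 − 6.940 = 2.400 mg/L.
D(4.84) = [0.137×17.29/(0.418−0.137)](e^(−0.137×4.84) − e^(−0.418×4.84)) + 2.400 e^(−0.418×4.84)
= 8.428 × (0.5153 − 0.1322) + 2.400 × 0.1322 = 3.546 mg/L.
DO = 9.34 − 3.546 = 5.794 mg/L.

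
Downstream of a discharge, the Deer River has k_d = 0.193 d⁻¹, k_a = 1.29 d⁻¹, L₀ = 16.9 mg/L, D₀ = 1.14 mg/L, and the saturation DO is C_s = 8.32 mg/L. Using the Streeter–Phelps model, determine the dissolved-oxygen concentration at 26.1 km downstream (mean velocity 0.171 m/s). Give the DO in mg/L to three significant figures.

DO ≈ 6.39 mg/L

Travel time t = x/v = 26.1 km / (0.171 m/s) = 26100 m / 0.171 m/s = 152600 s = 1.767 d.
k_d L₀/(k_a−k_d) = 0.193×16.9/(1.29−0.193) = 3.262/1.097 = 2.973 mg/L.
e^(−k_d t) = e^(−0.193×1.767) = 0.7111; e^(−k_a t) = e^(−1.29×1.767) = 0.1024.
D = 2.973 × (0.7111 − 0.1024) + 1.14 × 0.1024 = 1.810 + 0.1167 = 1.927 mg/L.
DO = C_s − D = 8.32 − 1.927 = 6.393 mg/L.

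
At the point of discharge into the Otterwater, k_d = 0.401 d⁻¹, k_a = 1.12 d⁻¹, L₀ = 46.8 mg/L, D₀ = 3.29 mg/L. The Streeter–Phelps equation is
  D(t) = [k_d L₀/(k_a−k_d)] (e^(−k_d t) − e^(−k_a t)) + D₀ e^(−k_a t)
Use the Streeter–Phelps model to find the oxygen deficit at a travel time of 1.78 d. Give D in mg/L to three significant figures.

k_d L₀/(k_a−k_d) = 0.401×46.8/(1.12−0.401) = 18.77/0.7190 = 26.10 mg/L.
e^(−k_d t) = e^(−0.401×1.780) = 0.4898; e^(−k_a t) = e^(−1.12×1.780) = 0.1362.
D = 26.10 × (0.4898 − 0.1362) + 3.29 × 0.1362 = 9.229 + 0.4481 = 9.677 mg/L.

D ≈ 9.68 mg/L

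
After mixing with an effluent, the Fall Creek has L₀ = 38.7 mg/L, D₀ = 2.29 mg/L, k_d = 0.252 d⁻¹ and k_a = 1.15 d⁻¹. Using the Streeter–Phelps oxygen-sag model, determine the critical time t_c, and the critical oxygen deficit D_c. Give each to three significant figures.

t_c ≈ 1.43 d; D_c ≈ 5.92 mg/L

At the critical point dD/dt = 0, so k_d L₀ e^(−k_d t) = k_a D. Substituting D(t) from the Streeter–Phelps equation and solving for t gives
t_c = ln[(k_a/k_d)(1 − D₀(k_a−k_d)/(k_d L₀))] / (k_a−k_d).
Here k_a−k_d = 0.8980 d⁻¹ and 1 − D₀(k_a−k_d)/(k_d L₀) = 1 − 2.29×0.8980/(0.252×38.7) = 0.7891, so
t_c = ln(4.563 × 0.7891) / 0.8980 = 1.281 / 0.8980 = 1.427 d.
D_c = (k_d/k_a) L₀ e^(−k_d t_c) = (0.252/1.15) × 38.7 × e^(−0.252×1.427) = 0.2191 × 38.7 × 0.6980 = 5.919 mg/L.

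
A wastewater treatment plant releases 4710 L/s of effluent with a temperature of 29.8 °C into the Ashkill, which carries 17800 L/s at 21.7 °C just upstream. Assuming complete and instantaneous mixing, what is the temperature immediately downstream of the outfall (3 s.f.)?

23.4 °C

Flow-weighted mixing: C = (Q_r C_r + Q_w C_w)/(Q_r + Q_w)
= (17800×21.7 + 4710×29.8)/(17800 + 4710) = 526600/22510 = 23.39 °C.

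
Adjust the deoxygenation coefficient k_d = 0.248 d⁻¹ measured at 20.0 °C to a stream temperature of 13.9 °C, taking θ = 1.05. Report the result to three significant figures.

k_d(T₂) = k_d(T₁) · θ^(T₂−T₁) = 0.248 × 1.05^(13.9−20.0)
= 0.248 × 1.05^-6.10 = 0.248 × 0.7426 = 0.1842 d⁻¹.

k_d ≈ 0.184 d⁻¹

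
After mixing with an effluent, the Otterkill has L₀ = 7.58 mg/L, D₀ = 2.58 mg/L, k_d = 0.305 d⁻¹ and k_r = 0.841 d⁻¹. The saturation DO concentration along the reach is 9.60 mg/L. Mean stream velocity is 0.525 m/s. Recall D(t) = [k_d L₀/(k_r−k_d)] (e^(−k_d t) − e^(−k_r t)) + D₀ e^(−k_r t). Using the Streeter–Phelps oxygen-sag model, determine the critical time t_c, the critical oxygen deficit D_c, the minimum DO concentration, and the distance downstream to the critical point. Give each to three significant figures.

t_c ≈ 0.191 d; D_c ≈ 2.59 mg/L; min DO ≈ 7.01 mg/L; x_c ≈ 8.68 km

With k_r/k_d = 2.757 and 1 − D₀(k_r−k_d)/(k_d L₀) = 0.4018,
t_c = ln(2.757 × 0.4018) / (0.841 − 0.305) = ln(1.108) / 0.5360 = 0.1026/0.5360 = 0.1914 d.
D_c = (k_d/k_r) L₀ e^(−k_d t_c) = (0.305/0.841) × 7.58 × e^(−0.305×0.1914) = 0.3627 × 7.58 × 0.9433 = 2.593 mg/L.
Minimum DO = C_s − D_c = 9.60 − 2.593 = 7.007 mg/L.
x_c = v t_c = 0.525 m/s × 0.1914 d × 86400 s/d = 8681 m ≈ 8.68 km.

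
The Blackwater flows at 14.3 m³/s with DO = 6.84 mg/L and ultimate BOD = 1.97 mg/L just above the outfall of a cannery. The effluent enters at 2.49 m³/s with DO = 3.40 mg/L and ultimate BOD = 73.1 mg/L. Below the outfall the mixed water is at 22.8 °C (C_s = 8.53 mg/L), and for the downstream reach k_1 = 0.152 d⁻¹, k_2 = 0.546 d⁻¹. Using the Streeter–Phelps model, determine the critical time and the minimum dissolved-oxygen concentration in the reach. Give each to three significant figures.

Mixed DO = (14.3×6.84 + 2.49×3.40)/(14.3+2.49) = 106.3/16.79 = 6.330 mg/L.
Mixed L₀ = (14.3×1.97 + 2.49×73.1)/(16.79) = 210.2/16.79 = 12.52 mg/L.
Initial deficit D₀ = C_s − DO₀ = 8.53 − 6.330 = 2.200 mg/L.
t_c = (1/0.3940) ln[(0.546/0.152)(1 − 2.200×0.3940/(0.152×12.52))] = 2.538 × ln(1.956) = 1.702 d.
D_c = (0.152/0.546) × 12.52 × e^(−0.152×1.702) = 0.2784 × 12.52 × 0.7720 = 2.691 mg/L.
Minimum DO = 8.53 − 2.691 = 5.839 mg/L.

t_c ≈ 1.70 d; minimum DO ≈ 5.84 mg/L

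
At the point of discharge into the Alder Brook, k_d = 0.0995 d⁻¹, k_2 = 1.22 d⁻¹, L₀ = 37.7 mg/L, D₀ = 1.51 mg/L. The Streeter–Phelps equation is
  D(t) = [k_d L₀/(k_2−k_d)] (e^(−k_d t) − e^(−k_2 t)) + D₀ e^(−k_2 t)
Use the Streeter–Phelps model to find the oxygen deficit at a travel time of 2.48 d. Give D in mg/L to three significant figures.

D ≈ 2.53 mg/L

k_d L₀/(k_2−k_d) = 0.0995×37.7/(1.22−0.0995) = 3.751/1.121 = 3.348 mg/L.
e^(−k_d t) = e^(−0.0995×2.480) = 0.7813; e^(−k_2 t) = e^(−1.22×2.480) = 0.04853.
D = 3.348 × (0.7813 − 0.04853) + 1.51 × 0.04853 = 2.453 + 0.07328 = 2.527 mg/L.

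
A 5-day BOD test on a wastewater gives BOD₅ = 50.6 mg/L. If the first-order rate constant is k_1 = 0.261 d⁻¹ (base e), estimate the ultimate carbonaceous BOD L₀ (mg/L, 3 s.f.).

BOD₅ = L₀(1 − e^(−5k_1)) ⇒ L₀ = BOD₅ / (1 − e^(−5×0.261))
= 50.6 / (1 − 0.2712) = 50.6 / 0.7288 = 69.43 mg/L.

L₀ ≈ 69.4 mg/L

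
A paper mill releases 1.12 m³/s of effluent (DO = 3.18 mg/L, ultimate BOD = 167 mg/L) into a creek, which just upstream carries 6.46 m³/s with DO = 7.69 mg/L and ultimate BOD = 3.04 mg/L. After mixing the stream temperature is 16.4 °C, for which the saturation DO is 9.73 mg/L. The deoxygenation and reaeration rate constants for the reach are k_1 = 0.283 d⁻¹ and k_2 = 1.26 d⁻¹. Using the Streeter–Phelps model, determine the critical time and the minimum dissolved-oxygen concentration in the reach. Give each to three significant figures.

t_c ≈ 1.10 d; minimum DO ≈ 5.24 mg/L

Mixed DO = (6.46×7.69 + 1.12×3.18)/(6.46+1.12) = 53.24/7.580 = 7.024 mg/L.
Mixed L₀ = (6.46×3.04 + 1.12×167)/(7.580) = 206.7/7.580 = 27.27 mg/L.
Initial deficit D₀ = C_s − DO₀ = 9.73 − 7.024 = 2.706 mg/L.
t_c = (1/0.9770) ln[(1.26/0.283)(1 − 2.706×0.9770/(0.283×27.27))] = 1.024 × ln(2.927) = 1.099 d.
D_c = (0.283/1.26) × 27.27 × e^(−0.283×1.099) = 0.2246 × 27.27 × 0.7327 = 4.487 mg/L.
Minimum DO = 9.73 − 4.487 = 5.243 mg/L.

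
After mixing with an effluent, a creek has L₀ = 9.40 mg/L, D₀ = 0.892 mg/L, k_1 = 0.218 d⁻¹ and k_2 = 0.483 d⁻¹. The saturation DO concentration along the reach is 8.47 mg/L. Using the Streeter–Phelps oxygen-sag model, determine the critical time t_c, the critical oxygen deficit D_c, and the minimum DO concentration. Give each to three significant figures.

t_c ≈ 2.54 d; D_c ≈ 2.44 mg/L; min DO ≈ 6.03 mg/L

t_c = [1/(k_2−k_1)] ln[(k_2/k_1)(1 − D₀(k_2−k_1)/(k_1 L₀))]
= [1/(0.483−0.218)] ln[(0.483/0.218)(1 − 0.892×0.2650/(0.218×9.40))]
= (1/0.2650) ln[2.216 × 0.8846] = 3.774 × ln(1.960) = 3.774 × 0.6730 = 2.539 d.
L(t_c) = L₀ e^(−k_1 t_c) = 9.40 × 0.5749 = 5.404 mg/L, and at the critical point k_2 D_c = k_1 L, so D_c = (0.218/0.483) × 5.404 = 2.439 mg/L.
Minimum DO = C_s − D_c = 8.47 − 2.439 = 6.031 mg/L.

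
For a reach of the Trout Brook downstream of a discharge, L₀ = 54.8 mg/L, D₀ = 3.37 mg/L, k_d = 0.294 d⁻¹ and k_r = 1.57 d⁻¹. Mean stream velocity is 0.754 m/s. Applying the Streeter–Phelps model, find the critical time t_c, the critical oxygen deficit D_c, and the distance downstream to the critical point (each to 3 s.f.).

With k_r/k_d = 5.340 and 1 − D₀(k_r−k_d)/(k_d L₀) = 0.7331,
t_c = ln(5.340 × 0.7331) / (1.57 − 0.294) = ln(3.915) / 1.276 = 1.365/1.276 = 1.070 d.
D_c = (k_d/k_r) L₀ e^(−k_d t_c) = (0.294/1.57) × 54.8 × e^(−0.294×1.070) = 0.1873 × 54.8 × 0.7302 = 7.493 mg/L.
x_c = v t_c = 0.754 m/s × 1.070 d × 86400 s/d = 69680 m ≈ 69.7 km.

t_c ≈ 1.07 d; D_c ≈ 7.49 mg/L; x_c ≈ 69.7 km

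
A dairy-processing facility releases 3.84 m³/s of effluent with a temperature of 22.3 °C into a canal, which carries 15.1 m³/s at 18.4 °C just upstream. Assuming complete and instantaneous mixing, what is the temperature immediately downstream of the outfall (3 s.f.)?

19.2 °C

Flow-weighted mixing: C = (Q_r C_r + Q_w C_w)/(Q_r + Q_w)
= (15.1×18.4 + 3.84×22.3)/(15.1 + 3.84) = 363.5/18.94 = 19.19 °C.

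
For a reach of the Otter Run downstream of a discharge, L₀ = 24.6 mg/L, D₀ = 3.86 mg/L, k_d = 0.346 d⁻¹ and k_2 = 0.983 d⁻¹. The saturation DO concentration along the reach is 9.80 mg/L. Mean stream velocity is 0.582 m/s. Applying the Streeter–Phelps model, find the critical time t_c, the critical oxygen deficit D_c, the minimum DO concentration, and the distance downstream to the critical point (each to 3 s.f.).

t_c = [1/(k_2−k_d)] ln[(k_2/k_d)(1 − D₀(k_2−k_d)/(k_d L₀))]
= [1/(0.983−0.346)] ln[(0.983/0.346)(1 − 3.86×0.6370/(0.346×24.6))]
= (1/0.6370) ln[2.841 × 0.7111] = 1.570 × ln(2.020) = 1.570 × 0.7033 = 1.104 d.
D_c = (k_d/k_2) L₀ e^(−k_d t_c) = (0.346/0.983) × 24.6 × e^(−0.346×1.104) = 0.3520 × 24.6 × 0.6825 = 5.910 mg/L.
Minimum DO = C_s − D_c = 9.80 − 5.910 = 3.890 mg/L.
x_c = v t_c = 0.582 m/s × 1.104 d × 86400 s/d = 55520 m ≈ 55.5 km.

t_c ≈ 1.10 d; D_c ≈ 5.91 mg/L; min DO ≈ 3.89 mg/L; x_c ≈ 55.5 km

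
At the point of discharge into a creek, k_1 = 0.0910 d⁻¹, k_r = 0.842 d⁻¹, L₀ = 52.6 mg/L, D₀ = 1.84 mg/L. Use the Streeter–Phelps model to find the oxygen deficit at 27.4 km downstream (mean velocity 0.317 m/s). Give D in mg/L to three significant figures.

D ≈ 3.87 mg/L

Travel time t = x/v = 27.4 km / (0.317 m/s) = 27400 m / 0.317 m/s = 86440 s = 1.000 d.
k_1 L₀/(k_r−k_1) = 0.0910×52.6/(0.842−0.0910) = 4.787/0.7510 = 6.374 mg/L.
e^(−k_1 t) = e^(−0.0910×1.000) = 0.9130; e^(−k_r t) = e^(−0.842×1.000) = 0.4307.
D = 6.374 × (0.9130 − 0.4307) + 1.84 × 0.4307 = 3.074 + 0.7925 = 3.866 mg/L.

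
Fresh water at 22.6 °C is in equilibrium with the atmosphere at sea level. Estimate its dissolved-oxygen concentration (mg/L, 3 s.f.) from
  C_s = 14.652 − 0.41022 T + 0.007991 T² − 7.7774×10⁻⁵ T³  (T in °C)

C_s ≈ 8.56 mg/L

C_s = 14.652 − 0.41022×22.6 + 0.007991×22.6² − 7.7774×10⁻⁵×22.6³ = 8.565 mg/L.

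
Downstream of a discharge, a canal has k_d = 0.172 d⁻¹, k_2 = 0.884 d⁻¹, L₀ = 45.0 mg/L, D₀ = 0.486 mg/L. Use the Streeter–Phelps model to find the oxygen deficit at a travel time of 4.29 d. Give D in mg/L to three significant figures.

D ≈ 4.96 mg/L

k_d L₀/(k_2−k_d) = 0.172×45.0/(0.884−0.172) = 7.740/0.7120 = 10.87 mg/L.
e^(−k_d t) = e^(−0.172×4.290) = 0.4781; e^(−k_2 t) = e^(−0.884×4.290) = 0.02254.
D = 10.87 × (0.4781 − 0.02254) + 0.486 × 0.02254 = 4.953 + 0.01096 = 4.964 mg/L.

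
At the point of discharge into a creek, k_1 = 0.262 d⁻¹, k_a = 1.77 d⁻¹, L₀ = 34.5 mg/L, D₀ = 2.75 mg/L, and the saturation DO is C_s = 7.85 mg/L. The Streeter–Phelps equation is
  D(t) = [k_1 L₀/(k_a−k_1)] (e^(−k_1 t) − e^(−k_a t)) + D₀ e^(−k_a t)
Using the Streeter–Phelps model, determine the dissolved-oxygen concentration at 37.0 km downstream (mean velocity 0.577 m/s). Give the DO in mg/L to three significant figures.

Travel time t = x/v = 37.0 km / (0.577 m/s) = 37000 m / 0.577 m/s = 64120 s = 0.7422 d.
k_1 L₀/(k_a−k_1) = 0.262×34.5/(1.77−0.262) = 9.039/1.508 = 5.994 mg/L.
e^(−k_1 t) = e^(−0.262×0.7422) = 0.8233; e^(−k_a t) = e^(−1.77×0.7422) = 0.2688.
D = 5.994 × (0.8233 − 0.2688) + 2.75 × 0.2688 = 3.323 + 0.7393 = 4.063 mg/L.
DO = C_s − D = 7.85 − 4.063 = 3.787 mg/L.

DO ≈ 3.79 mg/L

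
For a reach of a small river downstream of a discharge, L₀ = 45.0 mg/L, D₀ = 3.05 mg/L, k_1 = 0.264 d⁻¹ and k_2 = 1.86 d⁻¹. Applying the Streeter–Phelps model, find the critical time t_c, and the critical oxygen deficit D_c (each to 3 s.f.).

At the critical point dD/dt = 0, so k_1 L₀ e^(−k_1 t) = k_2 D. Substituting D(t) from the Streeter–Phelps equation and solving for t gives
t_c = ln[(k_2/k_1)(1 − D₀(k_2−k_1)/(k_1 L₀))] / (k_2−k_1).
Here k_2−k_1 = 1.596 d⁻¹ and 1 − D₀(k_2−k_1)/(k_1 L₀) = 1 − 3.05×1.596/(0.264×45.0) = 0.5903, so
t_c = ln(7.045 × 0.5903) / 1.596 = 1.425 / 1.596 = 0.8930 d.
L(t_c) = L₀ e^(−k_1 t_c) = 45.0 × 0.7900 = 35.55 mg/L, and at the critical point k_2 D_c = k_1 L, so D_c = (0.264/1.86) × 35.55 = 5.046 mg/L.

t_c ≈ 0.893 d; D_c ≈ 5.05 mg/L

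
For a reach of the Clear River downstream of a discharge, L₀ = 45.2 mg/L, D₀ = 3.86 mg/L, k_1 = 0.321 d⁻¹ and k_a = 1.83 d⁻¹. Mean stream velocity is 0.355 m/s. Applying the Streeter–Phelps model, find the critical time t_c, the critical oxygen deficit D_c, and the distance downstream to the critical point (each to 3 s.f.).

t_c = [1/(k_a−k_1)] ln[(k_a/k_1)(1 − D₀(k_a−k_1)/(k_1 L₀))]
= [1/(1.83−0.321)] ln[(1.83/0.321)(1 − 3.86×1.509/(0.321×45.2))]
= (1/1.509) ln[5.701 × 0.5985] = 0.6627 × ln(3.412) = 0.6627 × 1.227 = 0.8134 d.
D_c = (k_1/k_a) L₀ e^(−k_1 t_c) = (0.321/1.83) × 45.2 × e^(−0.321×0.8134) = 0.1754 × 45.2 × 0.7702 = 6.107 mg/L.
x_c = v t_c = 0.355 m/s × 0.8134 d × 86400 s/d = 24950 m ≈ 24.9 km.

t_c ≈ 0.813 d; D_c ≈ 6.11 mg/L; x_c ≈ 24.9 km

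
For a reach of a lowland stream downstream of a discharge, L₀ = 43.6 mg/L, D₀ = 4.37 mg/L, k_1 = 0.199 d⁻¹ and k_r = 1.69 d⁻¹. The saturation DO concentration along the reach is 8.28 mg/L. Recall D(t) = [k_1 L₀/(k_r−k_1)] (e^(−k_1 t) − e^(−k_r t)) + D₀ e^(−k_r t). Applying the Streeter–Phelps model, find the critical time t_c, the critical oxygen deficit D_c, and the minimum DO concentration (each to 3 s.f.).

t_c ≈ 0.502 d; D_c ≈ 4.65 mg/L; min DO ≈ 3.63 mg/L

t_c = [1/(k_r−k_1)] ln[(k_r/k_1)(1 − D₀(k_r−k_1)/(k_1 L₀))]
= [1/(1.69−0.199)] ln[(1.69/0.199)(1 − 4.37×1.491/(0.199×43.6))]
= (1/1.491) ln[8.492 × 0.2490] = 0.6707 × ln(2.115) = 0.6707 × 0.7490 = 0.5024 d.
D_c = (k_1/k_r) L₀ e^(−k_1 t_c) = (0.199/1.69) × 43.6 × e^(−0.199×0.5024) = 0.1178 × 43.6 × 0.9049 = 4.646 mg/L.
Minimum DO = C_s − D_c = 8.28 − 4.646 = 3.634 mg/L.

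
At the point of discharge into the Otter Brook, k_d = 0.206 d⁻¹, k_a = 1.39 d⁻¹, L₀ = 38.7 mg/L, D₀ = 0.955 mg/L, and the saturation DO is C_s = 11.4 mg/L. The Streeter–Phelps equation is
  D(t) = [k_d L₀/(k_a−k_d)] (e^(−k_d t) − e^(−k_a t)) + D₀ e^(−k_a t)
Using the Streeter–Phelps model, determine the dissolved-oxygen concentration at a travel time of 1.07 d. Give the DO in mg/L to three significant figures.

DO ≈ 7.30 mg/L

k_d L₀/(k_a−k_d) = 0.206×38.7/(1.39−0.206) = 7.972/1.184 = 6.733 mg/L.
e^(−k_d t) = e^(−0.206×1.070) = 0.8022; e^(−k_a t) = e^(−1.39×1.070) = 0.2260.
D = 6.733 × (0.8022 − 0.2260) + 0.955 × 0.2260 = 3.880 + 0.2158 = 4.096 mg/L.
DO = C_s − D = 11.4 − 4.096 = 7.304 mg/L.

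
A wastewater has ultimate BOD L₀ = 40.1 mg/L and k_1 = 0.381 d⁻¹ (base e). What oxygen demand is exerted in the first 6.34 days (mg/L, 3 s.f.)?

y_t = L₀(1 − e^(−k_1 t)) = 40.1 × (1 − e^(−0.381×6.34))
= 40.1 × (1 − 0.08932) = 40.1 × 0.9107 = 36.52 mg/L.

y ≈ 36.5 mg/L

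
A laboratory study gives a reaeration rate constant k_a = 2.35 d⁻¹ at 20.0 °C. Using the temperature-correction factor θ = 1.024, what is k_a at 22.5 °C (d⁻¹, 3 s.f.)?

k_a ≈ 2.49 d⁻¹

k_a(T₂) = k_a(T₁) · θ^(T₂−T₁) = 2.35 × 1.024^(22.5−20.0)
= 2.35 × 1.024^2.50 = 2.35 × 1.061 = 2.494 d⁻¹.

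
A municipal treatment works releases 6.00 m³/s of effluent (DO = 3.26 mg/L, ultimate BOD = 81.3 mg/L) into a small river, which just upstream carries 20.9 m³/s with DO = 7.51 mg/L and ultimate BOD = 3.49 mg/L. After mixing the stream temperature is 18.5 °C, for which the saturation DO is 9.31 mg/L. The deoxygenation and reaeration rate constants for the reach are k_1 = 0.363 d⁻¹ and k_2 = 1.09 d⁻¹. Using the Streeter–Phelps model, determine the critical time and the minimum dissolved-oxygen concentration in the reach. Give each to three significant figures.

Mixed DO = (20.9×7.51 + 6.00×3.26)/(20.9+6.00) = 176.5/26.90 = 6.562 mg/L.
Mixed L₀ = (20.9×3.49 + 6.00×81.3)/(26.90) = 560.7/26.90 = 20.85 mg/L.
Initial deficit D₀ = C_s − DO₀ = 9.31 − 6.562 = 2.748 mg/L.
t_c = (1/0.7270) ln[(1.09/0.363)(1 − 2.748×0.7270/(0.363×20.85))] = 1.376 × ln(2.210) = 1.091 d.
D_c = (0.363/1.09) × 20.85 × e^(−0.363×1.091) = 0.3330 × 20.85 × 0.6730 = 4.672 mg/L.
Minimum DO = 9.31 − 4.672 = 4.638 mg/L.

t_c ≈ 1.09 d; minimum DO ≈ 4.64 mg/L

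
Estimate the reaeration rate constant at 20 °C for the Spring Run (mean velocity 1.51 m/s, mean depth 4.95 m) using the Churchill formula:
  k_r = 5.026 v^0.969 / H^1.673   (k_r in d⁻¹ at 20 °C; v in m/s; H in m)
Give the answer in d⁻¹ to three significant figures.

k_r = 5.026 × 1.51^0.969 / 4.95^1.673 = 5.026 × 1.491 / 14.52 = 0.5159 d⁻¹.

k_r ≈ 0.516 d⁻¹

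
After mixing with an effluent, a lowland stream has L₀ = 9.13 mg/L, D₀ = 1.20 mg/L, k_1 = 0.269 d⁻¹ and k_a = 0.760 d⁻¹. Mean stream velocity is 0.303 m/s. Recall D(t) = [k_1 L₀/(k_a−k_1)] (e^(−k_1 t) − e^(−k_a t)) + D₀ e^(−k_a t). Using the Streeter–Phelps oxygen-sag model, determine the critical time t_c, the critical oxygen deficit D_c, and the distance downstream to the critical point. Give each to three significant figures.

With k_a/k_1 = 2.825 and 1 − D₀(k_a−k_1)/(k_1 L₀) = 0.7601,
t_c = ln(2.825 × 0.7601) / (0.760 − 0.269) = ln(2.147) / 0.4910 = 0.7643/0.4910 = 1.557 d.
L(t_c) = L₀ e^(−k_1 t_c) = 9.13 × 0.6579 = 6.006 mg/L, and at the critical point k_a D_c = k_1 L, so D_c = (0.269/0.760) × 6.006 = 2.126 mg/L.
x_c = v t_c = 0.303 m/s × 1.557 d × 86400 s/d = 40750 m ≈ 40.8 km.

t_c ≈ 1.56 d; D_c ≈ 2.13 mg/L; x_c ≈ 40.8 km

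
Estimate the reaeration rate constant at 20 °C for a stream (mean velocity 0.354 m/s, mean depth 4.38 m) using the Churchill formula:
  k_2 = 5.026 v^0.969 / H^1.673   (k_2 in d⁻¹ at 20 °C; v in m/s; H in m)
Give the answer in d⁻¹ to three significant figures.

k_2 = 5.026 × 0.354^0.969 / 4.38^1.673 = 5.026 × 0.3656 / 11.84 = 0.1552 d⁻¹.

k_2 ≈ 0.155 d⁻¹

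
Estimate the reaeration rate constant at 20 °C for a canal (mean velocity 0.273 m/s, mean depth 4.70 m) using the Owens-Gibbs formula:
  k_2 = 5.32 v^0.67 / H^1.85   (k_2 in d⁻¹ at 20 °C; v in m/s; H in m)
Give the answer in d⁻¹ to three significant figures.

k_2 = 5.32 × 0.273^0.67 / 4.70^1.85 = 5.32 × 0.4190 / 17.51 = 0.1273 d⁻¹.

k_2 ≈ 0.127 d⁻¹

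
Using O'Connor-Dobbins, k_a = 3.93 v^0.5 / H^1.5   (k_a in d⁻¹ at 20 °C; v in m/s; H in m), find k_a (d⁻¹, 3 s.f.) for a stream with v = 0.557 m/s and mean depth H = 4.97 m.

k_a ≈ 0.265 d⁻¹

k_a = 3.93 × 0.557^0.5 / 4.97^1.5 = 3.93 × 0.7463 / 11.08 = 0.2647 d⁻¹.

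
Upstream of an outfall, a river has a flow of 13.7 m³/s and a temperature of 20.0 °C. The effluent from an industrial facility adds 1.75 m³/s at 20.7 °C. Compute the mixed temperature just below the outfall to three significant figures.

Flow-weighted mixing: C = (Q_r C_r + Q_w C_w)/(Q_r + Q_w)
= (13.7×20.0 + 1.75×20.7)/(13.7 + 1.75) = 310.2/15.45 = 20.08 °C.

20.1 °C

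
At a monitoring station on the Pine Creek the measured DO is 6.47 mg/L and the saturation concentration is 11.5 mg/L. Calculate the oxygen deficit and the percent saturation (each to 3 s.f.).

D = C_s − C = 11.5 − 6.47 = 5.03 mg/L.
% saturation = 6.47/11.5 × 100 = 56.3 %.

D ≈ 5.03 mg/L; 56.3 % saturation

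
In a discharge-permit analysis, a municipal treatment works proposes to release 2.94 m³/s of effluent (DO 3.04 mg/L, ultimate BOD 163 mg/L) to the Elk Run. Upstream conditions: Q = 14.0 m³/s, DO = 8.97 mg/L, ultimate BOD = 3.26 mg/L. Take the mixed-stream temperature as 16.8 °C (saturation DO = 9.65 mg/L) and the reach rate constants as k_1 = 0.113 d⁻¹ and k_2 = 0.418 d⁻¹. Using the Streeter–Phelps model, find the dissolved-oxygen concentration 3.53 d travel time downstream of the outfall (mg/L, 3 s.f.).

DO ≈ 4.18 mg/L

Mixed DO = (14.0×8.97 + 2.94×3.04)/(14.0+2.94) = 134.5/16.94 = 7.941 mg/L.
Mixed L₀ = (14.0×3.26 + 2.94×163)/(16.94) = 524.9/16.94 = 30.98 mg/L.
Initial deficit D₀ = C_s − DO₀ = 9.65 − 7.941 = 1.709 mg/L.
D(3.53) = [0.113×30.98/(0.418−0.113)](e^(−0.113×3.53) − e^(−0.418×3.53)) + 1.709 e^(−0.418×3.53)
= 11.48 × (0.6711 − 0.2287) + 1.709 × 0.2287 = 5.469 mg/L.
DO = 9.65 − 5.469 = 4.181 mg/L.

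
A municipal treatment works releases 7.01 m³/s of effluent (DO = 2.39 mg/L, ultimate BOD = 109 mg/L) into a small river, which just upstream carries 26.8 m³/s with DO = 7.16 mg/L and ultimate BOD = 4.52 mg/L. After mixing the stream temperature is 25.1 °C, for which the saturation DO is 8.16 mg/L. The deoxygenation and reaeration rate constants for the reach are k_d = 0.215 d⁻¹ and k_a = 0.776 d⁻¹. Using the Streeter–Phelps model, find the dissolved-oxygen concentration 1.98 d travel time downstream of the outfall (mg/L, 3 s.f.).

DO ≈ 3.34 mg/L

Mixed DO = (26.8×7.16 + 7.01×2.39)/(26.8+7.01) = 208.6/33.81 = 6.171 mg/L.
Mixed L₀ = (26.8×4.52 + 7.01×109)/(33.81) = 885.2/33.81 = 26.18 mg/L.
Initial deficit D₀ = C_s − DO₀ = 8.16 − 6.171 = 1.989 mg/L.
D(1.98) = [0.215×26.18/(0.776−0.215)](e^(−0.215×1.98) − e^(−0.776×1.98)) + 1.989 e^(−0.776×1.98)
= 10.03 × (0.6533 − 0.2151) + 1.989 × 0.2151 = 4.825 mg/L.
DO = 8.16 − 4.825 = 3.335 mg/L.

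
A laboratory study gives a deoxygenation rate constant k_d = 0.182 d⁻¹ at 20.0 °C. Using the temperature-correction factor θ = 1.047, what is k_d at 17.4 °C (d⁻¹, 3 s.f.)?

k_d(T₂) = k_d(T₁) · θ^(T₂−T₁) = 0.182 × 1.047^(17.4−20.0)
= 0.182 × 1.047^-2.60 = 0.182 × 0.8874 = 0.1615 d⁻¹.

k_d ≈ 0.162 d⁻¹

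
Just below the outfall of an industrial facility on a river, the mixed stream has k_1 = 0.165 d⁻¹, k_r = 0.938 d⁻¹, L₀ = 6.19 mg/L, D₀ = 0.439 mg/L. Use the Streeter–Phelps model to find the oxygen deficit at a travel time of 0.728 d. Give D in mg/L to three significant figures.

D ≈ 0.726 mg/L

k_1 L₀/(k_r−k_1) = 0.165×6.19/(0.938−0.165) = 1.021/0.7730 = 1.321 mg/L.
e^(−k_1 t) = e^(−0.165×0.7280) = 0.8868; e^(−k_r t) = e^(−0.938×0.7280) = 0.5052.
D = 1.321 × (0.8868 − 0.5052) + 0.439 × 0.5052 = 0.5043 + 0.2218 = 0.7260 mg/L.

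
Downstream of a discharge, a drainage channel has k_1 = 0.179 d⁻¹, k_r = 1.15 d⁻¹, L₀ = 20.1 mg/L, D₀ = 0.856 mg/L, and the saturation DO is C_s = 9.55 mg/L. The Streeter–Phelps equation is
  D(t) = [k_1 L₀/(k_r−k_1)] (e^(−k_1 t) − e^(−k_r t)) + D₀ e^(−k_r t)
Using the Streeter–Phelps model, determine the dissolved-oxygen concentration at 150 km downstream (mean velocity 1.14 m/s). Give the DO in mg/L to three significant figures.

DO ≈ 7.22 mg/L

Travel time t = x/v = 150 km / (1.14 m/s) = 150000 m / 1.14 m/s = 131600 s = 1.523 d.
k_1 L₀/(k_r−k_1) = 0.179×20.1/(1.15−0.179) = 3.598/0.9710 = 3.705 mg/L.
e^(−k_1 t) = e^(−0.179×1.523) = 0.7614; e^(−k_r t) = e^(−1.15×1.523) = 0.1735.
D = 3.705 × (0.7614 − 0.1735) + 0.856 × 0.1735 = 2.178 + 0.1486 = 2.327 mg/L.
DO = C_s − D = 9.55 − 2.327 = 7.223 mg/L.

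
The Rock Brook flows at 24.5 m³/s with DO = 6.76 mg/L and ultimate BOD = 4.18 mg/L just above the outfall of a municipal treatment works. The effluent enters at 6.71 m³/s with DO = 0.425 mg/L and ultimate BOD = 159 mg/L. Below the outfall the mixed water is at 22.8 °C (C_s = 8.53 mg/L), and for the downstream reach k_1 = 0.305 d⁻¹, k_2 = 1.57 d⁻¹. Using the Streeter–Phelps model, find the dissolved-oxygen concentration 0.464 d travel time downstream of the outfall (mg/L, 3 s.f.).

DO ≈ 3.54 mg/L

Mixed DO = (24.5×6.76 + 6.71×0.425)/(24.5+6.71) = 168.5/31.21 = 5.398 mg/L.
Mixed L₀ = (24.5×4.18 + 6.71×159)/(31.21) = 1169/31.21 = 37.47 mg/L.
Initial deficit D₀ = C_s − DO₀ = 8.53 − 5.398 = 3.132 mg/L.
D(0.464) = [0.305×37.47/(1.57−0.305)](e^(−0.305×0.464) − e^(−1.57×0.464)) + 3.132 e^(−1.57×0.464)
= 9.033 × (0.8680 − 0.4826) + 3.132 × 0.4826 = 4.993 mg/L.
DO = 8.53 − 4.993 = 3.537 mg/L.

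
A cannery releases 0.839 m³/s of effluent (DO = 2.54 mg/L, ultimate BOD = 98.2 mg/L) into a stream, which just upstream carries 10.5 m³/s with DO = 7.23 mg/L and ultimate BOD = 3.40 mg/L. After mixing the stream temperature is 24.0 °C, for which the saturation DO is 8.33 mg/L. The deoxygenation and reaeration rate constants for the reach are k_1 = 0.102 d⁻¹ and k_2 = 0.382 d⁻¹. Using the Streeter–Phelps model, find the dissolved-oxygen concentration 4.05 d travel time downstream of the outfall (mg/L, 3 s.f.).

DO ≈ 6.32 mg/L

Mixed DO = (10.5×7.23 + 0.839×2.54)/(10.5+0.839) = 78.05/11.34 = 6.883 mg/L.
Mixed L₀ = (10.5×3.40 + 0.839×98.2)/(11.34) = 118.1/11.34 = 10.41 mg/L.
Initial deficit D₀ = C_s − DO₀ = 8.33 − 6.883 = 1.447 mg/L.
D(4.05) = [0.102×10.41/(0.382−0.102)](e^(−0.102×4.05) − e^(−0.382×4.05)) + 1.447 e^(−0.382×4.05)
= 3.794 × (0.6616 − 0.2129) + 1.447 × 0.2129 = 2.010 mg/L.
DO = 8.33 − 2.010 = 6.320 mg/L.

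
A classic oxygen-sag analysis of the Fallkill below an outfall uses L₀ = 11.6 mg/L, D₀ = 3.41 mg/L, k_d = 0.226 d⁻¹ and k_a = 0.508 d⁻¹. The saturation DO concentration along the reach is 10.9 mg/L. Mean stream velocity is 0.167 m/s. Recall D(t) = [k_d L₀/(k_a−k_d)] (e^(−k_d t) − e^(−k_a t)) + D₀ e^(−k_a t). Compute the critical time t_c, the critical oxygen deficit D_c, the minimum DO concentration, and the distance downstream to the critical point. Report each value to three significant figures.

t_c ≈ 1.25 d; D_c ≈ 3.89 mg/L; min DO ≈ 7.01 mg/L; x_c ≈ 18.1 km

At the critical point dD/dt = 0, so k_d L₀ e^(−k_d t) = k_a D. Substituting D(t) from the Streeter–Phelps equation and solving for t gives
t_c = ln[(k_a/k_d)(1 − D₀(k_a−k_d)/(k_d L₀))] / (k_a−k_d).
Here k_a−k_d = 0.2820 d⁻¹ and 1 − D₀(k_a−k_d)/(k_d L₀) = 1 − 3.41×0.2820/(0.226×11.6) = 0.6332, so
t_c = ln(2.248 × 0.6332) / 0.2820 = 0.3530 / 0.2820 = 1.252 d.
D_c = (k_d/k_a) L₀ e^(−k_d t_c) = (0.226/0.508) × 11.6 × e^(−0.226×1.252) = 0.4449 × 11.6 × 0.7536 = 3.889 mg/L.
Minimum DO = C_s − D_c = 10.9 − 3.889 = 7.011 mg/L.
x_c = v t_c = 0.167 m/s × 1.252 d × 86400 s/d = 18060 m ≈ 18.1 km.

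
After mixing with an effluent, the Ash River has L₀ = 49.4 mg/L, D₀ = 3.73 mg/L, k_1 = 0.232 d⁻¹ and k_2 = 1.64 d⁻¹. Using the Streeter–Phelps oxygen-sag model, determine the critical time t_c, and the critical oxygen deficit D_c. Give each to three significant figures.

t_c ≈ 0.954 d; D_c ≈ 5.60 mg/L

At the critical point dD/dt = 0, so k_1 L₀ e^(−k_1 t) = k_2 D. Substituting D(t) from the Streeter–Phelps equation and solving for t gives
t_c = ln[(k_2/k_1)(1 − D₀(k_2−k_1)/(k_1 L₀))] / (k_2−k_1).
Here k_2−k_1 = 1.408 d⁻¹ and 1 − D₀(k_2−k_1)/(k_1 L₀) = 1 − 3.73×1.408/(0.232×49.4) = 0.5418, so
t_c = ln(7.069 × 0.5418) / 1.408 = 1.343 / 1.408 = 0.9537 d.
D_c = (k_1/k_2) L₀ e^(−k_1 t_c) = (0.232/1.64) × 49.4 × e^(−0.232×0.9537) = 0.1415 × 49.4 × 0.8015 = 5.601 mg/L.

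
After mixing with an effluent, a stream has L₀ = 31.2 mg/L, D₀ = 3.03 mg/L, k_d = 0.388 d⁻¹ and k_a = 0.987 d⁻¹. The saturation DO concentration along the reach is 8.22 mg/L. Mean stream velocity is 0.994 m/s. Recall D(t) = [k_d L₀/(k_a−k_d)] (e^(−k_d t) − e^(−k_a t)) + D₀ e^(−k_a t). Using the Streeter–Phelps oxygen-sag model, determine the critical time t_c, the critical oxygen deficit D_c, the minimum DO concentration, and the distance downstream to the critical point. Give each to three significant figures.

With k_a/k_d = 2.544 and 1 − D₀(k_a−k_d)/(k_d L₀) = 0.8501,
t_c = ln(2.544 × 0.8501) / (0.987 − 0.388) = ln(2.162) / 0.5990 = 0.7712/0.5990 = 1.288 d.
L(t_c) = L₀ e^(−k_d t_c) = 31.2 × 0.6068 = 18.93 mg/L, and at the critical point k_a D_c = k_d L, so D_c = (0.388/0.987) × 18.93 = 7.442 mg/L.
Minimum DO = C_s − D_c = 8.22 − 7.442 = 0.7776 mg/L.
x_c = v t_c = 0.994 m/s × 1.288 d × 86400 s/d = 110600 m ≈ 111 km.

t_c ≈ 1.29 d; D_c ≈ 7.44 mg/L; min DO ≈ 0.778 mg/L; x_c ≈ 111 km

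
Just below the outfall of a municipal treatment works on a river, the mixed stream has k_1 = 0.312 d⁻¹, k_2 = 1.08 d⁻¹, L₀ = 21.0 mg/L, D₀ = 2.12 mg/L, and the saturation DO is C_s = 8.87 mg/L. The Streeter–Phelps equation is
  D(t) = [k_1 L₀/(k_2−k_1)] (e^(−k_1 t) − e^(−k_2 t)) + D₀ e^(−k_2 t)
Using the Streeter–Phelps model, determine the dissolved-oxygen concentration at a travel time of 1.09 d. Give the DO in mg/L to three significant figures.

DO ≈ 4.77 mg/L

k_1 L₀/(k_2−k_1) = 0.312×21.0/(1.08−0.312) = 6.552/0.7680 = 8.531 mg/L.
e^(−k_1 t) = e^(−0.312×1.090) = 0.7117; e^(−k_2 t) = e^(−1.08×1.090) = 0.3081.
D = 8.531 × (0.7117 − 0.3081) + 2.12 × 0.3081 = 3.443 + 0.6533 = 4.096 mg/L.
DO = C_s − D = 8.87 − 4.096 = 4.774 mg/L.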